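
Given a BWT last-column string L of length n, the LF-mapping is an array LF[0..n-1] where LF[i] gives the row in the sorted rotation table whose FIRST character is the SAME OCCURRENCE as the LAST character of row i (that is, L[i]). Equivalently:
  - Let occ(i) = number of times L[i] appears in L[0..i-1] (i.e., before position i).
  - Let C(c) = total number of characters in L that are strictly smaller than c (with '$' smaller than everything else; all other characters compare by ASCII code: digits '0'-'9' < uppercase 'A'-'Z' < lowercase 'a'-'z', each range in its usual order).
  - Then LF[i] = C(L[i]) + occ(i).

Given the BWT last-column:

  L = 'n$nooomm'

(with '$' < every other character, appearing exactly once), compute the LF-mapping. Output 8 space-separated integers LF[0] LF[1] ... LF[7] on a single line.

Char counts: '$':1, 'm':2, 'n':2, 'o':3
C (first-col start): C('$')=0, C('m')=1, C('n')=3, C('o')=5
L[0]='n': occ=0, LF[0]=C('n')+0=3+0=3
L[1]='$': occ=0, LF[1]=C('$')+0=0+0=0
L[2]='n': occ=1, LF[2]=C('n')+1=3+1=4
L[3]='o': occ=0, LF[3]=C('o')+0=5+0=5
L[4]='o': occ=1, LF[4]=C('o')+1=5+1=6
L[5]='o': occ=2, LF[5]=C('o')+2=5+2=7
L[6]='m': occ=0, LF[6]=C('m')+0=1+0=1
L[7]='m': occ=1, LF[7]=C('m')+1=1+1=2

Answer: 3 0 4 5 6 7 1 2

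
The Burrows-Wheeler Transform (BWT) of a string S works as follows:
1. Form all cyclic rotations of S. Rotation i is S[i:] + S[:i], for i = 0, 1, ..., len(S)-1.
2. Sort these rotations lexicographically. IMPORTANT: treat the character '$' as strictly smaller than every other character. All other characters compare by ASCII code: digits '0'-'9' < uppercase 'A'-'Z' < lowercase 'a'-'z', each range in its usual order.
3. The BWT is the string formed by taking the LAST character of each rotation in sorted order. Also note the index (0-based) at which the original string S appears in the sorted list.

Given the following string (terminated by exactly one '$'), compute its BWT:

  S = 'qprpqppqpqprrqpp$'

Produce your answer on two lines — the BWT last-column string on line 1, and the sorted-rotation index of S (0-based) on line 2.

Answer: ppqqrpqqqrpp$pprp
12

Derivation:
All 17 rotations (rotation i = S[i:]+S[:i]):
  rot[0] = qprpqppqpqprrqpp$
  rot[1] = prpqppqpqprrqpp$q
  rot[2] = rpqppqpqprrqpp$qp
  rot[3] = pqppqpqprrqpp$qpr
  rot[4] = qppqpqprrqpp$qprp
  rot[5] = ppqpqprrqpp$qprpq
  rot[6] = pqpqprrqpp$qprpqp
  rot[7] = qpqprrqpp$qprpqpp
  rot[8] = pqprrqpp$qprpqppq
  rot[9] = qprrqpp$qprpqppqp
  rot[10] = prrqpp$qprpqppqpq
  rot[11] = rrqpp$qprpqppqpqp
  rot[12] = rqpp$qprpqppqpqpr
  rot[13] = qpp$qprpqppqpqprr
  rot[14] = pp$qprpqppqpqprrq
  rot[15] = p$qprpqppqpqprrqp
  rot[16] = $qprpqppqpqprrqpp
Sorted (with $ < everything):
  sorted[0] = $qprpqppqpqprrqpp  (last char: 'p')
  sorted[1] = p$qprpqppqpqprrqp  (last char: 'p')
  sorted[2] = pp$qprpqppqpqprrq  (last char: 'q')
  sorted[3] = ppqpqprrqpp$qprpq  (last char: 'q')
  sorted[4] = pqppqpqprrqpp$qpr  (last char: 'r')
  sorted[5] = pqpqprrqpp$qprpqp  (last char: 'p')
  sorted[6] = pqprrqpp$qprpqppq  (last char: 'q')
  sorted[7] = prpqppqpqprrqpp$q  (last char: 'q')
  sorted[8] = prrqpp$qprpqppqpq  (last char: 'q')
  sorted[9] = qpp$qprpqppqpqprr  (last char: 'r')
  sorted[10] = qppqpqprrqpp$qprp  (last char: 'p')
  sorted[11] = qpqprrqpp$qprpqpp  (last char: 'p')
  sorted[12] = qprpqppqpqprrqpp$  (last char: '$')
  sorted[13] = qprrqpp$qprpqppqp  (last char: 'p')
  sorted[14] = rpqppqpqprrqpp$qp  (last char: 'p')
  sorted[15] = rqpp$qprpqppqpqpr  (last char: 'r')
  sorted[16] = rrqpp$qprpqppqpqp  (last char: 'p')
Last column: ppqqrpqqqrpp$pprp
Original string S is at sorted index 12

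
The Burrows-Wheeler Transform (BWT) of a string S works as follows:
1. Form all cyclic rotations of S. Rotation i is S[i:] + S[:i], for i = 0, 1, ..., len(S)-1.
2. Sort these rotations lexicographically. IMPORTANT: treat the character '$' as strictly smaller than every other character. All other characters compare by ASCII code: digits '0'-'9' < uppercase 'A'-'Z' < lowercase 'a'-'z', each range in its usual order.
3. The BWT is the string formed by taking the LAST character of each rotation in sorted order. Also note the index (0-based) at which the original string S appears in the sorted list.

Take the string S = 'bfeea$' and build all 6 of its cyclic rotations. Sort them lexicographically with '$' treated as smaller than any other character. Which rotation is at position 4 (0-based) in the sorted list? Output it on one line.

All 6 rotations (rotation i = S[i:]+S[:i]):
  rot[0] = bfeea$
  rot[1] = feea$b
  rot[2] = eea$bf
  rot[3] = ea$bfe
  rot[4] = a$bfee
  rot[5] = $bfeea
Sorted (with $ < everything):
  sorted[0] = $bfeea
  sorted[1] = a$bfee
  sorted[2] = bfeea$
  sorted[3] = ea$bfe
  sorted[4] = eea$bf
  sorted[5] = feea$b
sorted[4] = eea$bf

Answer: eea$bf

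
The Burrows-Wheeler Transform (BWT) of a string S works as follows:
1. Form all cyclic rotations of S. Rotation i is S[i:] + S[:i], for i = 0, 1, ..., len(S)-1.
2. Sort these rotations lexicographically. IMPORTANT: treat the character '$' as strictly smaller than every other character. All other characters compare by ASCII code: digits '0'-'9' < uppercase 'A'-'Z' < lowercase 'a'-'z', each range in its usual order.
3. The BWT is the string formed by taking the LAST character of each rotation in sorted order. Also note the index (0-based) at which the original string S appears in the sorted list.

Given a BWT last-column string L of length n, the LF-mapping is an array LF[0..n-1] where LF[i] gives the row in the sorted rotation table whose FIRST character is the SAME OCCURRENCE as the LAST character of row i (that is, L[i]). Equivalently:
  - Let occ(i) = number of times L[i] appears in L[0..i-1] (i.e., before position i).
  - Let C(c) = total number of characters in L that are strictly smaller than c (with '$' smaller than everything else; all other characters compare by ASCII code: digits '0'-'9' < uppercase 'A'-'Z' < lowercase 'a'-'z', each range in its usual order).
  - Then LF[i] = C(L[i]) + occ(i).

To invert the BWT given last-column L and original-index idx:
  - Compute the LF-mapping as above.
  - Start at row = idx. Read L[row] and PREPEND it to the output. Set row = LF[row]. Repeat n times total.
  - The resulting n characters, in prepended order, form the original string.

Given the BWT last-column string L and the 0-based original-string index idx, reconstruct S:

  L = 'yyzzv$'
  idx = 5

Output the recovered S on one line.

Answer: zyvzy$

Derivation:
LF mapping: 2 3 4 5 1 0
Walk LF starting at row 5, prepending L[row]:
  step 1: row=5, L[5]='$', prepend. Next row=LF[5]=0
  step 2: row=0, L[0]='y', prepend. Next row=LF[0]=2
  step 3: row=2, L[2]='z', prepend. Next row=LF[2]=4
  step 4: row=4, L[4]='v', prepend. Next row=LF[4]=1
  step 5: row=1, L[1]='y', prepend. Next row=LF[1]=3
  step 6: row=3, L[3]='z', prepend. Next row=LF[3]=5
Reversed output: zyvzy$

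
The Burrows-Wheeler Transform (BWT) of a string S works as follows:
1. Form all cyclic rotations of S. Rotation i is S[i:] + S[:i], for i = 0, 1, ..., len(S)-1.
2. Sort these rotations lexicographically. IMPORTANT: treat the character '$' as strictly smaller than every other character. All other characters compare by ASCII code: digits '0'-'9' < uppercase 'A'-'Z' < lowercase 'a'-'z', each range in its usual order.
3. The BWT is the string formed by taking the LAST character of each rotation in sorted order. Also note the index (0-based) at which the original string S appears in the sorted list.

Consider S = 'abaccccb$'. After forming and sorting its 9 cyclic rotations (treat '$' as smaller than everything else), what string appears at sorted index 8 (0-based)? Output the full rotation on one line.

Answer: ccccb$aba

Derivation:
All 9 rotations (rotation i = S[i:]+S[:i]):
  rot[0] = abaccccb$
  rot[1] = baccccb$a
  rot[2] = accccb$ab
  rot[3] = ccccb$aba
  rot[4] = cccb$abac
  rot[5] = ccb$abacc
  rot[6] = cb$abaccc
  rot[7] = b$abacccc
  rot[8] = $abaccccb
Sorted (with $ < everything):
  sorted[0] = $abaccccb
  sorted[1] = abaccccb$
  sorted[2] = accccb$ab
  sorted[3] = b$abacccc
  sorted[4] = baccccb$a
  sorted[5] = cb$abaccc
  sorted[6] = ccb$abacc
  sorted[7] = cccb$abac
  sorted[8] = ccccb$aba
sorted[8] = ccccb$aba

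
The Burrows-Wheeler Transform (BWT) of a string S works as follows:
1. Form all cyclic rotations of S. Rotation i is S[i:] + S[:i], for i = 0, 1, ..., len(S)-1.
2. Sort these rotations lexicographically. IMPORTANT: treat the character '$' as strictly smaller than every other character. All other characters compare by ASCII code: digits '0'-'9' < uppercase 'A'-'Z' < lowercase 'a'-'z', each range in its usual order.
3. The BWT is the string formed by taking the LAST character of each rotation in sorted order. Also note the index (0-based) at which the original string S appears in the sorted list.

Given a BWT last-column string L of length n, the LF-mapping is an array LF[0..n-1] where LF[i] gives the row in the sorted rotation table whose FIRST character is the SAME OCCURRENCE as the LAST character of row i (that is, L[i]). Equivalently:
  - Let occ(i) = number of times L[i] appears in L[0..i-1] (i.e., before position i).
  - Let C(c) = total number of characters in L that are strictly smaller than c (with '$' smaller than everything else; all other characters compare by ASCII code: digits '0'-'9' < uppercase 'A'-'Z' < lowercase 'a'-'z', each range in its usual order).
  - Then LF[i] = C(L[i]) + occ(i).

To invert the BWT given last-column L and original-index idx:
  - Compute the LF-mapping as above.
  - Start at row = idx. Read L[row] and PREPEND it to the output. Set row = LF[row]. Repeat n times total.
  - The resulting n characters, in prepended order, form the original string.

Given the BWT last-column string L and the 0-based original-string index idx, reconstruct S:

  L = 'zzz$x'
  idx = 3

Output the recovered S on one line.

Answer: zxzz$

Derivation:
LF mapping: 2 3 4 0 1
Walk LF starting at row 3, prepending L[row]:
  step 1: row=3, L[3]='$', prepend. Next row=LF[3]=0
  step 2: row=0, L[0]='z', prepend. Next row=LF[0]=2
  step 3: row=2, L[2]='z', prepend. Next row=LF[2]=4
  step 4: row=4, L[4]='x', prepend. Next row=LF[4]=1
  step 5: row=1, L[1]='z', prepend. Next row=LF[1]=3
Reversed output: zxzz$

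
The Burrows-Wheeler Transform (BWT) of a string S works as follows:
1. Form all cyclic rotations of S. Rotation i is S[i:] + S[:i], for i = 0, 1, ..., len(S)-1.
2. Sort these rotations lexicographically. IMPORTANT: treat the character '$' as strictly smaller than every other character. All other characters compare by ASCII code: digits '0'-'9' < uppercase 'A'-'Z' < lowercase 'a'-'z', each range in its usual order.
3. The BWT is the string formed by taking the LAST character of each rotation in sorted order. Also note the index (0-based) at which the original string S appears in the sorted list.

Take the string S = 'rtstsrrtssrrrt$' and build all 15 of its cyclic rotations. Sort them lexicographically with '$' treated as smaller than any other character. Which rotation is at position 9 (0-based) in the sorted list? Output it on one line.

All 15 rotations (rotation i = S[i:]+S[:i]):
  rot[0] = rtstsrrtssrrrt$
  rot[1] = tstsrrtssrrrt$r
  rot[2] = stsrrtssrrrt$rt
  rot[3] = tsrrtssrrrt$rts
  rot[4] = srrtssrrrt$rtst
  rot[5] = rrtssrrrt$rtsts
  rot[6] = rtssrrrt$rtstsr
  rot[7] = tssrrrt$rtstsrr
  rot[8] = ssrrrt$rtstsrrt
  rot[9] = srrrt$rtstsrrts
  rot[10] = rrrt$rtstsrrtss
  rot[11] = rrt$rtstsrrtssr
  rot[12] = rt$rtstsrrtssrr
  rot[13] = t$rtstsrrtssrrr
  rot[14] = $rtstsrrtssrrrt
Sorted (with $ < everything):
  sorted[0] = $rtstsrrtssrrrt
  sorted[1] = rrrt$rtstsrrtss
  sorted[2] = rrt$rtstsrrtssr
  sorted[3] = rrtssrrrt$rtsts
  sorted[4] = rt$rtstsrrtssrr
  sorted[5] = rtssrrrt$rtstsr
  sorted[6] = rtstsrrtssrrrt$
  sorted[7] = srrrt$rtstsrrts
  sorted[8] = srrtssrrrt$rtst
  sorted[9] = ssrrrt$rtstsrrt
  sorted[10] = stsrrtssrrrt$rt
  sorted[11] = t$rtstsrrtssrrr
  sorted[12] = tsrrtssrrrt$rts
  sorted[13] = tssrrrt$rtstsrr
  sorted[14] = tstsrrtssrrrt$r
sorted[9] = ssrrrt$rtstsrrt

Answer: ssrrrt$rtstsrrt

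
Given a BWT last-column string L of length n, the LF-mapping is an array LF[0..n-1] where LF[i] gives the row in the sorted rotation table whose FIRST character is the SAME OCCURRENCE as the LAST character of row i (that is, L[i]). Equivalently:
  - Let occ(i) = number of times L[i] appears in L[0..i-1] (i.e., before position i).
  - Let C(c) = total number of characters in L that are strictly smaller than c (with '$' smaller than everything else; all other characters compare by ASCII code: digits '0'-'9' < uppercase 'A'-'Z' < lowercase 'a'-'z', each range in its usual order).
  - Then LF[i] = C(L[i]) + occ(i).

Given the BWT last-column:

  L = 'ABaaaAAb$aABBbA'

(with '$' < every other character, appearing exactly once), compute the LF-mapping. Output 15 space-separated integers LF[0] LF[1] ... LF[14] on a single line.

Answer: 1 6 9 10 11 2 3 13 0 12 4 7 8 14 5

Derivation:
Char counts: '$':1, 'A':5, 'B':3, 'a':4, 'b':2
C (first-col start): C('$')=0, C('A')=1, C('B')=6, C('a')=9, C('b')=13
L[0]='A': occ=0, LF[0]=C('A')+0=1+0=1
L[1]='B': occ=0, LF[1]=C('B')+0=6+0=6
L[2]='a': occ=0, LF[2]=C('a')+0=9+0=9
L[3]='a': occ=1, LF[3]=C('a')+1=9+1=10
L[4]='a': occ=2, LF[4]=C('a')+2=9+2=11
L[5]='A': occ=1, LF[5]=C('A')+1=1+1=2
L[6]='A': occ=2, LF[6]=C('A')+2=1+2=3
L[7]='b': occ=0, LF[7]=C('b')+0=13+0=13
L[8]='$': occ=0, LF[8]=C('$')+0=0+0=0
L[9]='a': occ=3, LF[9]=C('a')+3=9+3=12
L[10]='A': occ=3, LF[10]=C('A')+3=1+3=4
L[11]='B': occ=1, LF[11]=C('B')+1=6+1=7
L[12]='B': occ=2, LF[12]=C('B')+2=6+2=8
L[13]='b': occ=1, LF[13]=C('b')+1=13+1=14
L[14]='A': occ=4, LF[14]=C('A')+4=1+4=5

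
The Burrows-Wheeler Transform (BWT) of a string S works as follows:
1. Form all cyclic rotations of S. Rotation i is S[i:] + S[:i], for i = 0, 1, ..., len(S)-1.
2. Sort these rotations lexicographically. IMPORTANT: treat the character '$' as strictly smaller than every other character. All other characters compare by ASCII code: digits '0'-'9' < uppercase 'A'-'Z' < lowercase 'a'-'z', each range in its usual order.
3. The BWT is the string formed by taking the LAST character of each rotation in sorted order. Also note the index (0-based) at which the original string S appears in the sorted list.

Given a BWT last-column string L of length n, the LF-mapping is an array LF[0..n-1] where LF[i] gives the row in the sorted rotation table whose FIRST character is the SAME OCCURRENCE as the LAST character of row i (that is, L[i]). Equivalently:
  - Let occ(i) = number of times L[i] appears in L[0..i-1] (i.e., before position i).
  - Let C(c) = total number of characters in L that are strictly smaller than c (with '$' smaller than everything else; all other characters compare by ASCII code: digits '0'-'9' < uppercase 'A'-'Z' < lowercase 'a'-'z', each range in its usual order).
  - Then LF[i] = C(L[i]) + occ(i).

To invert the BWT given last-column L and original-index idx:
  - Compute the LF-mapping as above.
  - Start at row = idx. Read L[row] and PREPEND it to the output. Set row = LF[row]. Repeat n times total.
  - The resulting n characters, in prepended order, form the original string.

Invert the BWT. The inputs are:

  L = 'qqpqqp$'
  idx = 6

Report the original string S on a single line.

Answer: qqppqq$

Derivation:
LF mapping: 3 4 1 5 6 2 0
Walk LF starting at row 6, prepending L[row]:
  step 1: row=6, L[6]='$', prepend. Next row=LF[6]=0
  step 2: row=0, L[0]='q', prepend. Next row=LF[0]=3
  step 3: row=3, L[3]='q', prepend. Next row=LF[3]=5
  step 4: row=5, L[5]='p', prepend. Next row=LF[5]=2
  step 5: row=2, L[2]='p', prepend. Next row=LF[2]=1
  step 6: row=1, L[1]='q', prepend. Next row=LF[1]=4
  step 7: row=4, L[4]='q', prepend. Next row=LF[4]=6
Reversed output: qqppqq$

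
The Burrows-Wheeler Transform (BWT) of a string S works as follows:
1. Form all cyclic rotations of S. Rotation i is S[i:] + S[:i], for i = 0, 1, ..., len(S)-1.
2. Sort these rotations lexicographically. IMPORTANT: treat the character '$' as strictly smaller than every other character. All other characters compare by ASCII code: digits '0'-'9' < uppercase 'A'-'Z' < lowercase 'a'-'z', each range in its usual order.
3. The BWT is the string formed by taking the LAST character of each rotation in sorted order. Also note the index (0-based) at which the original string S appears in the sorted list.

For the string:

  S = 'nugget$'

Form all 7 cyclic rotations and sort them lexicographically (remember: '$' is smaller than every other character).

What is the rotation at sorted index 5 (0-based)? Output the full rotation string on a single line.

Answer: t$nugge

Derivation:
All 7 rotations (rotation i = S[i:]+S[:i]):
  rot[0] = nugget$
  rot[1] = ugget$n
  rot[2] = gget$nu
  rot[3] = get$nug
  rot[4] = et$nugg
  rot[5] = t$nugge
  rot[6] = $nugget
Sorted (with $ < everything):
  sorted[0] = $nugget
  sorted[1] = et$nugg
  sorted[2] = get$nug
  sorted[3] = gget$nu
  sorted[4] = nugget$
  sorted[5] = t$nugge
  sorted[6] = ugget$n
sorted[5] = t$nugge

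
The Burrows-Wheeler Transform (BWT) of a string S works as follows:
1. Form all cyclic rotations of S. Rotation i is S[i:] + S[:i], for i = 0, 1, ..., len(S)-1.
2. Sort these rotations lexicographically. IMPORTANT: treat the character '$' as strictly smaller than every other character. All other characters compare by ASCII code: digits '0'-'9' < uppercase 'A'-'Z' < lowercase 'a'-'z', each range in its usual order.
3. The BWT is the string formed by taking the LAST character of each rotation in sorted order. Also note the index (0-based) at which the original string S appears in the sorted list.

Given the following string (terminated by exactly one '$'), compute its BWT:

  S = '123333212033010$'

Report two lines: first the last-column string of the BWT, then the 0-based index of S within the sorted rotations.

All 16 rotations (rotation i = S[i:]+S[:i]):
  rot[0] = 123333212033010$
  rot[1] = 23333212033010$1
  rot[2] = 3333212033010$12
  rot[3] = 333212033010$123
  rot[4] = 33212033010$1233
  rot[5] = 3212033010$12333
  rot[6] = 212033010$123333
  rot[7] = 12033010$1233332
  rot[8] = 2033010$12333321
  rot[9] = 033010$123333212
  rot[10] = 33010$1233332120
  rot[11] = 3010$12333321203
  rot[12] = 010$123333212033
  rot[13] = 10$1233332120330
  rot[14] = 0$12333321203301
  rot[15] = $123333212033010
Sorted (with $ < everything):
  sorted[0] = $123333212033010  (last char: '0')
  sorted[1] = 0$12333321203301  (last char: '1')
  sorted[2] = 010$123333212033  (last char: '3')
  sorted[3] = 033010$123333212  (last char: '2')
  sorted[4] = 10$1233332120330  (last char: '0')
  sorted[5] = 12033010$1233332  (last char: '2')
  sorted[6] = 123333212033010$  (last char: '$')
  sorted[7] = 2033010$12333321  (last char: '1')
  sorted[8] = 212033010$123333  (last char: '3')
  sorted[9] = 23333212033010$1  (last char: '1')
  sorted[10] = 3010$12333321203  (last char: '3')
  sorted[11] = 3212033010$12333  (last char: '3')
  sorted[12] = 33010$1233332120  (last char: '0')
  sorted[13] = 33212033010$1233  (last char: '3')
  sorted[14] = 333212033010$123  (last char: '3')
  sorted[15] = 3333212033010$12  (last char: '2')
Last column: 013202$131330332
Original string S is at sorted index 6

Answer: 013202$131330332
6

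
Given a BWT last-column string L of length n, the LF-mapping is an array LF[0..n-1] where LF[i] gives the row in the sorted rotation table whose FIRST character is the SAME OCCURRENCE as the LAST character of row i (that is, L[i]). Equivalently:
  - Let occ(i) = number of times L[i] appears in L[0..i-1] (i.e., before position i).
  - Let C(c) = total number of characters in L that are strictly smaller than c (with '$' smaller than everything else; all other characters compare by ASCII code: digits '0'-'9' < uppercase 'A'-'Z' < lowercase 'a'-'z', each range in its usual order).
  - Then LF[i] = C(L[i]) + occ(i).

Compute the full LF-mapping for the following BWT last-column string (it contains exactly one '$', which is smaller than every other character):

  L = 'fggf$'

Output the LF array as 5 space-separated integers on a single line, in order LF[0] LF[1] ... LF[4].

Answer: 1 3 4 2 0

Derivation:
Char counts: '$':1, 'f':2, 'g':2
C (first-col start): C('$')=0, C('f')=1, C('g')=3
L[0]='f': occ=0, LF[0]=C('f')+0=1+0=1
L[1]='g': occ=0, LF[1]=C('g')+0=3+0=3
L[2]='g': occ=1, LF[2]=C('g')+1=3+1=4
L[3]='f': occ=1, LF[3]=C('f')+1=1+1=2
L[4]='$': occ=0, LF[4]=C('$')+0=0+0=0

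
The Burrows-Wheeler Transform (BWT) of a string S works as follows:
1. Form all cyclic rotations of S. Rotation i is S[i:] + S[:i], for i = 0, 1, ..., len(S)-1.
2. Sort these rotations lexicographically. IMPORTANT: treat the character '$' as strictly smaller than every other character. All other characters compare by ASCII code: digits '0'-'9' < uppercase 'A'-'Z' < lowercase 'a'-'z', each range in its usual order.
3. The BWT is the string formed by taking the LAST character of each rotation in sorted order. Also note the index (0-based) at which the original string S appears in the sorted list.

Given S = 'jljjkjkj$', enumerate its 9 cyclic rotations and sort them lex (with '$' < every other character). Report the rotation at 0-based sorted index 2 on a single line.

Answer: jjkjkj$jl

Derivation:
All 9 rotations (rotation i = S[i:]+S[:i]):
  rot[0] = jljjkjkj$
  rot[1] = ljjkjkj$j
  rot[2] = jjkjkj$jl
  rot[3] = jkjkj$jlj
  rot[4] = kjkj$jljj
  rot[5] = jkj$jljjk
  rot[6] = kj$jljjkj
  rot[7] = j$jljjkjk
  rot[8] = $jljjkjkj
Sorted (with $ < everything):
  sorted[0] = $jljjkjkj
  sorted[1] = j$jljjkjk
  sorted[2] = jjkjkj$jl
  sorted[3] = jkj$jljjk
  sorted[4] = jkjkj$jlj
  sorted[5] = jljjkjkj$
  sorted[6] = kj$jljjkj
  sorted[7] = kjkj$jljj
  sorted[8] = ljjkjkj$j
sorted[2] = jjkjkj$jl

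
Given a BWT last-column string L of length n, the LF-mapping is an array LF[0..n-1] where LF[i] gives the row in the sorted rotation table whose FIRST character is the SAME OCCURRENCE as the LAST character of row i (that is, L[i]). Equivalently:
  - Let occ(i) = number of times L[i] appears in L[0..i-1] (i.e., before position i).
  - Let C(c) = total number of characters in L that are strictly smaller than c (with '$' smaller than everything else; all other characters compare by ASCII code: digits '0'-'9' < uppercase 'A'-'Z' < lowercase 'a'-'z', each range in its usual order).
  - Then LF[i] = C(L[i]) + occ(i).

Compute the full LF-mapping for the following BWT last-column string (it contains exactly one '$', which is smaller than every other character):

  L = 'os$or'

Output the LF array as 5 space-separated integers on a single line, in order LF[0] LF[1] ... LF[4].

Char counts: '$':1, 'o':2, 'r':1, 's':1
C (first-col start): C('$')=0, C('o')=1, C('r')=3, C('s')=4
L[0]='o': occ=0, LF[0]=C('o')+0=1+0=1
L[1]='s': occ=0, LF[1]=C('s')+0=4+0=4
L[2]='$': occ=0, LF[2]=C('$')+0=0+0=0
L[3]='o': occ=1, LF[3]=C('o')+1=1+1=2
L[4]='r': occ=0, LF[4]=C('r')+0=3+0=3

Answer: 1 4 0 2 3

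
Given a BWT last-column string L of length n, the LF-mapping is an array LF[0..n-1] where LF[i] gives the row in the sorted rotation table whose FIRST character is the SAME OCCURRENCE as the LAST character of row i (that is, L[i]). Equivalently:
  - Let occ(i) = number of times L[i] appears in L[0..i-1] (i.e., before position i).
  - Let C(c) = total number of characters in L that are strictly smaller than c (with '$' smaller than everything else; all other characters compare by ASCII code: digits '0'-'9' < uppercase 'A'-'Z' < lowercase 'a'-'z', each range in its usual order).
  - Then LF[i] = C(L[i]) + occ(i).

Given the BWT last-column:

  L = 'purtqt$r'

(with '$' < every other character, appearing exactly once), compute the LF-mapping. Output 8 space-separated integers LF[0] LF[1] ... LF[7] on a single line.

Answer: 1 7 3 5 2 6 0 4

Derivation:
Char counts: '$':1, 'p':1, 'q':1, 'r':2, 't':2, 'u':1
C (first-col start): C('$')=0, C('p')=1, C('q')=2, C('r')=3, C('t')=5, C('u')=7
L[0]='p': occ=0, LF[0]=C('p')+0=1+0=1
L[1]='u': occ=0, LF[1]=C('u')+0=7+0=7
L[2]='r': occ=0, LF[2]=C('r')+0=3+0=3
L[3]='t': occ=0, LF[3]=C('t')+0=5+0=5
L[4]='q': occ=0, LF[4]=C('q')+0=2+0=2
L[5]='t': occ=1, LF[5]=C('t')+1=5+1=6
L[6]='$': occ=0, LF[6]=C('$')+0=0+0=0
L[7]='r': occ=1, LF[7]=C('r')+1=3+1=4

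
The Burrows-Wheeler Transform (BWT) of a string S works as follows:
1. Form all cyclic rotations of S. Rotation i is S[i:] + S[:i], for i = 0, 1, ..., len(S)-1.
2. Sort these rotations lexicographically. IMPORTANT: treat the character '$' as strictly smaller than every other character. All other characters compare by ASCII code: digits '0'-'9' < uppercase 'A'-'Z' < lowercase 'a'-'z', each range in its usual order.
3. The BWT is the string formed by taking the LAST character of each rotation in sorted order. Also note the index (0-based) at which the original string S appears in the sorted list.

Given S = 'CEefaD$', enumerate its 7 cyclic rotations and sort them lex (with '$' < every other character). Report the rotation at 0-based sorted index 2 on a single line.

All 7 rotations (rotation i = S[i:]+S[:i]):
  rot[0] = CEefaD$
  rot[1] = EefaD$C
  rot[2] = efaD$CE
  rot[3] = faD$CEe
  rot[4] = aD$CEef
  rot[5] = D$CEefa
  rot[6] = $CEefaD
Sorted (with $ < everything):
  sorted[0] = $CEefaD
  sorted[1] = CEefaD$
  sorted[2] = D$CEefa
  sorted[3] = EefaD$C
  sorted[4] = aD$CEef
  sorted[5] = efaD$CE
  sorted[6] = faD$CEe
sorted[2] = D$CEefa

Answer: D$CEefa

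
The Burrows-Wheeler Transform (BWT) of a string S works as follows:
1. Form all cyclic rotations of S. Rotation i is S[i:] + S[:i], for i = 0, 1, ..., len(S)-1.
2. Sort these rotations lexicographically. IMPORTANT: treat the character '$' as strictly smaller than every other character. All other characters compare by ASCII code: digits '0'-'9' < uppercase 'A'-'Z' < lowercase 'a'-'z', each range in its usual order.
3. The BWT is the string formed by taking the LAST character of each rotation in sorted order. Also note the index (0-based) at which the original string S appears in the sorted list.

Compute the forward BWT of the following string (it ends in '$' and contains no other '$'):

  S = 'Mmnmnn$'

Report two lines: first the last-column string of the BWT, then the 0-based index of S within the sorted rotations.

Answer: n$Mnnmm
1

Derivation:
All 7 rotations (rotation i = S[i:]+S[:i]):
  rot[0] = Mmnmnn$
  rot[1] = mnmnn$M
  rot[2] = nmnn$Mm
  rot[3] = mnn$Mmn
  rot[4] = nn$Mmnm
  rot[5] = n$Mmnmn
  rot[6] = $Mmnmnn
Sorted (with $ < everything):
  sorted[0] = $Mmnmnn  (last char: 'n')
  sorted[1] = Mmnmnn$  (last char: '$')
  sorted[2] = mnmnn$M  (last char: 'M')
  sorted[3] = mnn$Mmn  (last char: 'n')
  sorted[4] = n$Mmnmn  (last char: 'n')
  sorted[5] = nmnn$Mm  (last char: 'm')
  sorted[6] = nn$Mmnm  (last char: 'm')
Last column: n$Mnnmm
Original string S is at sorted index 1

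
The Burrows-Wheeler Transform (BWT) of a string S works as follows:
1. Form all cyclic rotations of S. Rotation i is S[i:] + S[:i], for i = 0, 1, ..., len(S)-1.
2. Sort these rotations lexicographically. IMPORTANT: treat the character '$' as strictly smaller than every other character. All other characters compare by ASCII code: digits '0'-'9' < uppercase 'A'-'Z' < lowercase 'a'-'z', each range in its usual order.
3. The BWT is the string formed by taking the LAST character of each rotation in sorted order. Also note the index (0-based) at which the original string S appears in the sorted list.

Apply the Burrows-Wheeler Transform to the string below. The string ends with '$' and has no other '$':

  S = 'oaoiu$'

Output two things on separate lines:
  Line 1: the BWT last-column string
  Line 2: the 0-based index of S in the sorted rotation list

Answer: uoo$ai
3

Derivation:
All 6 rotations (rotation i = S[i:]+S[:i]):
  rot[0] = oaoiu$
  rot[1] = aoiu$o
  rot[2] = oiu$oa
  rot[3] = iu$oao
  rot[4] = u$oaoi
  rot[5] = $oaoiu
Sorted (with $ < everything):
  sorted[0] = $oaoiu  (last char: 'u')
  sorted[1] = aoiu$o  (last char: 'o')
  sorted[2] = iu$oao  (last char: 'o')
  sorted[3] = oaoiu$  (last char: '$')
  sorted[4] = oiu$oa  (last char: 'a')
  sorted[5] = u$oaoi  (last char: 'i')
Last column: uoo$ai
Original string S is at sorted index 3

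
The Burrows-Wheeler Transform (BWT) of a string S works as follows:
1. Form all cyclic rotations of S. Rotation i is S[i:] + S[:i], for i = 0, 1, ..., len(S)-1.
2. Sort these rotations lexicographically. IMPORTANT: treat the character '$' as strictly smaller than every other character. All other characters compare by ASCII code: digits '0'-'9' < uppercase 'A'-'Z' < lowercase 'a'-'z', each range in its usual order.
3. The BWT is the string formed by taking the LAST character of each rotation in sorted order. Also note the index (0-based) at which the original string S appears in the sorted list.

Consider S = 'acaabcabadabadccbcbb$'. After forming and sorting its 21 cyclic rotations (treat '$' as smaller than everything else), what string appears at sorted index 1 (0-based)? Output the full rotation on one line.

Answer: aabcabadabadccbcbb$ac

Derivation:
All 21 rotations (rotation i = S[i:]+S[:i]):
  rot[0] = acaabcabadabadccbcbb$
  rot[1] = caabcabadabadccbcbb$a
  rot[2] = aabcabadabadccbcbb$ac
  rot[3] = abcabadabadccbcbb$aca
  rot[4] = bcabadabadccbcbb$acaa
  rot[5] = cabadabadccbcbb$acaab
  rot[6] = abadabadccbcbb$acaabc
  rot[7] = badabadccbcbb$acaabca
  rot[8] = adabadccbcbb$acaabcab
  rot[9] = dabadccbcbb$acaabcaba
  rot[10] = abadccbcbb$acaabcabad
  rot[11] = badccbcbb$acaabcabada
  rot[12] = adccbcbb$acaabcabadab
  rot[13] = dccbcbb$acaabcabadaba
  rot[14] = ccbcbb$acaabcabadabad
  rot[15] = cbcbb$acaabcabadabadc
  rot[16] = bcbb$acaabcabadabadcc
  rot[17] = cbb$acaabcabadabadccb
  rot[18] = bb$acaabcabadabadccbc
  rot[19] = b$acaabcabadabadccbcb
  rot[20] = $acaabcabadabadccbcbb
Sorted (with $ < everything):
  sorted[0] = $acaabcabadabadccbcbb
  sorted[1] = aabcabadabadccbcbb$ac
  sorted[2] = abadabadccbcbb$acaabc
  sorted[3] = abadccbcbb$acaabcabad
  sorted[4] = abcabadabadccbcbb$aca
  sorted[5] = acaabcabadabadccbcbb$
  sorted[6] = adabadccbcbb$acaabcab
  sorted[7] = adccbcbb$acaabcabadab
  sorted[8] = b$acaabcabadabadccbcb
  sorted[9] = badabadccbcbb$acaabca
  sorted[10] = badccbcbb$acaabcabada
  sorted[11] = bb$acaabcabadabadccbc
  sorted[12] = bcabadabadccbcbb$acaa
  sorted[13] = bcbb$acaabcabadabadcc
  sorted[14] = caabcabadabadccbcbb$a
  sorted[15] = cabadabadccbcbb$acaab
  sorted[16] = cbb$acaabcabadabadccb
  sorted[17] = cbcbb$acaabcabadabadc
  sorted[18] = ccbcbb$acaabcabadabad
  sorted[19] = dabadccbcbb$acaabcaba
  sorted[20] = dccbcbb$acaabcabadaba
sorted[1] = aabcabadabadccbcbb$ac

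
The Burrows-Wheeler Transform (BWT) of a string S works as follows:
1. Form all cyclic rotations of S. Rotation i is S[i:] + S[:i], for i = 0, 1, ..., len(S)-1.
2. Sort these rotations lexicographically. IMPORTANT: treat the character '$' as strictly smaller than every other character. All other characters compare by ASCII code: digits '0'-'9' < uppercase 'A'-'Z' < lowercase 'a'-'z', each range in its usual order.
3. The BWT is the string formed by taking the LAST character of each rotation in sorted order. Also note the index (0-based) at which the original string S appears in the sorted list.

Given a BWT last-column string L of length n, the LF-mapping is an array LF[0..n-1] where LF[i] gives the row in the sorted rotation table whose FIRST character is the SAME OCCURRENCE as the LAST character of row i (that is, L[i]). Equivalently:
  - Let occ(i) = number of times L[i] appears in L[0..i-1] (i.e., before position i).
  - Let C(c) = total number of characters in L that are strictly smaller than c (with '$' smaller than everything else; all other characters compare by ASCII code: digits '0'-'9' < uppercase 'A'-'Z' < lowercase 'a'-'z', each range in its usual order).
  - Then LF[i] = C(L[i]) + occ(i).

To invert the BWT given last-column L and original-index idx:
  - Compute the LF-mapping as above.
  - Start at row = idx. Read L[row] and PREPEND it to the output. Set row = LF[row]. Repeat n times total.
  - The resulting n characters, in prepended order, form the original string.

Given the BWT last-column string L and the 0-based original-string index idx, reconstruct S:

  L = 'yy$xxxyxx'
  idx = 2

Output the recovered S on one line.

Answer: xxyxxxyy$

Derivation:
LF mapping: 6 7 0 1 2 3 8 4 5
Walk LF starting at row 2, prepending L[row]:
  step 1: row=2, L[2]='$', prepend. Next row=LF[2]=0
  step 2: row=0, L[0]='y', prepend. Next row=LF[0]=6
  step 3: row=6, L[6]='y', prepend. Next row=LF[6]=8
  step 4: row=8, L[8]='x', prepend. Next row=LF[8]=5
  step 5: row=5, L[5]='x', prepend. Next row=LF[5]=3
  step 6: row=3, L[3]='x', prepend. Next row=LF[3]=1
  step 7: row=1, L[1]='y', prepend. Next row=LF[1]=7
  step 8: row=7, L[7]='x', prepend. Next row=LF[7]=4
  step 9: row=4, L[4]='x', prepend. Next row=LF[4]=2
Reversed output: xxyxxxyy$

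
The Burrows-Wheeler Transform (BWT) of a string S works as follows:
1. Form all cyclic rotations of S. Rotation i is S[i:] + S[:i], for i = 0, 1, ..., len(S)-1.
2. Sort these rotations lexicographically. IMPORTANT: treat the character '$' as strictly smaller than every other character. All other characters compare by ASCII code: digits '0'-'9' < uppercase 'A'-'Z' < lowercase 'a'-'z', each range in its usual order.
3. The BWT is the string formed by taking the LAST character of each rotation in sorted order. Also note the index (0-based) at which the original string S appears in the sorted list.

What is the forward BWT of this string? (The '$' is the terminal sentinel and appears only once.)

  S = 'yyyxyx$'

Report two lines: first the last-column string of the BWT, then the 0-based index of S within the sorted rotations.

Answer: xyyxyy$
6

Derivation:
All 7 rotations (rotation i = S[i:]+S[:i]):
  rot[0] = yyyxyx$
  rot[1] = yyxyx$y
  rot[2] = yxyx$yy
  rot[3] = xyx$yyy
  rot[4] = yx$yyyx
  rot[5] = x$yyyxy
  rot[6] = $yyyxyx
Sorted (with $ < everything):
  sorted[0] = $yyyxyx  (last char: 'x')
  sorted[1] = x$yyyxy  (last char: 'y')
  sorted[2] = xyx$yyy  (last char: 'y')
  sorted[3] = yx$yyyx  (last char: 'x')
  sorted[4] = yxyx$yy  (last char: 'y')
  sorted[5] = yyxyx$y  (last char: 'y')
  sorted[6] = yyyxyx$  (last char: '$')
Last column: xyyxyy$
Original string S is at sorted index 6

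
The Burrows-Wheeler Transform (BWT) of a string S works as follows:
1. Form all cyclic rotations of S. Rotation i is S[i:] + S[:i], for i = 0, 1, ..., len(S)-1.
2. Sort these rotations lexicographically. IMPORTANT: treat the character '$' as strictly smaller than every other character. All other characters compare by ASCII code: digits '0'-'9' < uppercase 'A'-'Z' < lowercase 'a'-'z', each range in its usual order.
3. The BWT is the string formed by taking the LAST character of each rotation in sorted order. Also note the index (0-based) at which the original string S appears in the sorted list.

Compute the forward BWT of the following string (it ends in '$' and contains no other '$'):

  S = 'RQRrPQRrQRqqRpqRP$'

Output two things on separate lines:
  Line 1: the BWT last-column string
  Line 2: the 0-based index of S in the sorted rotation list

All 18 rotations (rotation i = S[i:]+S[:i]):
  rot[0] = RQRrPQRrQRqqRpqRP$
  rot[1] = QRrPQRrQRqqRpqRP$R
  rot[2] = RrPQRrQRqqRpqRP$RQ
  rot[3] = rPQRrQRqqRpqRP$RQR
  rot[4] = PQRrQRqqRpqRP$RQRr
  rot[5] = QRrQRqqRpqRP$RQRrP
  rot[6] = RrQRqqRpqRP$RQRrPQ
  rot[7] = rQRqqRpqRP$RQRrPQR
  rot[8] = QRqqRpqRP$RQRrPQRr
  rot[9] = RqqRpqRP$RQRrPQRrQ
  rot[10] = qqRpqRP$RQRrPQRrQR
  rot[11] = qRpqRP$RQRrPQRrQRq
  rot[12] = RpqRP$RQRrPQRrQRqq
  rot[13] = pqRP$RQRrPQRrQRqqR
  rot[14] = qRP$RQRrPQRrQRqqRp
  rot[15] = RP$RQRrPQRrQRqqRpq
  rot[16] = P$RQRrPQRrQRqqRpqR
  rot[17] = $RQRrPQRrQRqqRpqRP
Sorted (with $ < everything):
  sorted[0] = $RQRrPQRrQRqqRpqRP  (last char: 'P')
  sorted[1] = P$RQRrPQRrQRqqRpqR  (last char: 'R')
  sorted[2] = PQRrQRqqRpqRP$RQRr  (last char: 'r')
  sorted[3] = QRqqRpqRP$RQRrPQRr  (last char: 'r')
  sorted[4] = QRrPQRrQRqqRpqRP$R  (last char: 'R')
  sorted[5] = QRrQRqqRpqRP$RQRrP  (last char: 'P')
  sorted[6] = RP$RQRrPQRrQRqqRpq  (last char: 'q')
  sorted[7] = RQRrPQRrQRqqRpqRP$  (last char: '$')
  sorted[8] = RpqRP$RQRrPQRrQRqq  (last char: 'q')
  sorted[9] = RqqRpqRP$RQRrPQRrQ  (last char: 'Q')
  sorted[10] = RrPQRrQRqqRpqRP$RQ  (last char: 'Q')
  sorted[11] = RrQRqqRpqRP$RQRrPQ  (last char: 'Q')
  sorted[12] = pqRP$RQRrPQRrQRqqR  (last char: 'R')
  sorted[13] = qRP$RQRrPQRrQRqqRp  (last char: 'p')
  sorted[14] = qRpqRP$RQRrPQRrQRq  (last char: 'q')
  sorted[15] = qqRpqRP$RQRrPQRrQR  (last char: 'R')
  sorted[16] = rPQRrQRqqRpqRP$RQR  (last char: 'R')
  sorted[17] = rQRqqRpqRP$RQRrPQR  (last char: 'R')
Last column: PRrrRPq$qQQQRpqRRR
Original string S is at sorted index 7

Answer: PRrrRPq$qQQQRpqRRR
7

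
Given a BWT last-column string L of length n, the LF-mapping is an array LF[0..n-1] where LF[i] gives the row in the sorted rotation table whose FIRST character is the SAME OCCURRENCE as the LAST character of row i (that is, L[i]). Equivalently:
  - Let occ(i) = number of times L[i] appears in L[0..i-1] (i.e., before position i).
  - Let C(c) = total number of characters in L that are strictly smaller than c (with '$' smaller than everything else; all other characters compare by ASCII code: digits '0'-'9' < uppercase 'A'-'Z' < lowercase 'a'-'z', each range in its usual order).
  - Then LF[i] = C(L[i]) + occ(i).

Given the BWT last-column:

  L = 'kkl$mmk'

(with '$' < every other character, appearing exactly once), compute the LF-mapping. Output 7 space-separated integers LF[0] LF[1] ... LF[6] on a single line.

Answer: 1 2 4 0 5 6 3

Derivation:
Char counts: '$':1, 'k':3, 'l':1, 'm':2
C (first-col start): C('$')=0, C('k')=1, C('l')=4, C('m')=5
L[0]='k': occ=0, LF[0]=C('k')+0=1+0=1
L[1]='k': occ=1, LF[1]=C('k')+1=1+1=2
L[2]='l': occ=0, LF[2]=C('l')+0=4+0=4
L[3]='$': occ=0, LF[3]=C('$')+0=0+0=0
L[4]='m': occ=0, LF[4]=C('m')+0=5+0=5
L[5]='m': occ=1, LF[5]=C('m')+1=5+1=6
L[6]='k': occ=2, LF[6]=C('k')+2=1+2=3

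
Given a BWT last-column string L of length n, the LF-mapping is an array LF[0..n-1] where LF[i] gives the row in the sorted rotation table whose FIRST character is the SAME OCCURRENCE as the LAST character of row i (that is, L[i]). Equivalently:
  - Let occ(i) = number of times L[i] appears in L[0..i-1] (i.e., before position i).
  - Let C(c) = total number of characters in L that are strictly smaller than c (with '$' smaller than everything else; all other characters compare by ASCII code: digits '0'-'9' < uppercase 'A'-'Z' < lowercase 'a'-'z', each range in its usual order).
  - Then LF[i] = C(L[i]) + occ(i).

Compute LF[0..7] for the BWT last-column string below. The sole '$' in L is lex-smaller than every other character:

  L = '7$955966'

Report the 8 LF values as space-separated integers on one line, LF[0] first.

Answer: 5 0 6 1 2 7 3 4

Derivation:
Char counts: '$':1, '5':2, '6':2, '7':1, '9':2
C (first-col start): C('$')=0, C('5')=1, C('6')=3, C('7')=5, C('9')=6
L[0]='7': occ=0, LF[0]=C('7')+0=5+0=5
L[1]='$': occ=0, LF[1]=C('$')+0=0+0=0
L[2]='9': occ=0, LF[2]=C('9')+0=6+0=6
L[3]='5': occ=0, LF[3]=C('5')+0=1+0=1
L[4]='5': occ=1, LF[4]=C('5')+1=1+1=2
L[5]='9': occ=1, LF[5]=C('9')+1=6+1=7
L[6]='6': occ=0, LF[6]=C('6')+0=3+0=3
L[7]='6': occ=1, LF[7]=C('6')+1=3+1=4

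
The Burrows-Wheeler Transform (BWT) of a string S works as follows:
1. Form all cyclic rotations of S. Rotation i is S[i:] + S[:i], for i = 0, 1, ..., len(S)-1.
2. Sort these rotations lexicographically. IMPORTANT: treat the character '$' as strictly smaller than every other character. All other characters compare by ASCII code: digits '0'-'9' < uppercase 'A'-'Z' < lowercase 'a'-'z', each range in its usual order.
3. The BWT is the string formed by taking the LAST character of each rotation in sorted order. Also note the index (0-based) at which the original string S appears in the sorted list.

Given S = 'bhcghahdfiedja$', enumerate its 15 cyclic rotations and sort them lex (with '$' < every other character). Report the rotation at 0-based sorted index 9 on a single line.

All 15 rotations (rotation i = S[i:]+S[:i]):
  rot[0] = bhcghahdfiedja$
  rot[1] = hcghahdfiedja$b
  rot[2] = cghahdfiedja$bh
  rot[3] = ghahdfiedja$bhc
  rot[4] = hahdfiedja$bhcg
  rot[5] = ahdfiedja$bhcgh
  rot[6] = hdfiedja$bhcgha
  rot[7] = dfiedja$bhcghah
  rot[8] = fiedja$bhcghahd
  rot[9] = iedja$bhcghahdf
  rot[10] = edja$bhcghahdfi
  rot[11] = dja$bhcghahdfie
  rot[12] = ja$bhcghahdfied
  rot[13] = a$bhcghahdfiedj
  rot[14] = $bhcghahdfiedja
Sorted (with $ < everything):
  sorted[0] = $bhcghahdfiedja
  sorted[1] = a$bhcghahdfiedj
  sorted[2] = ahdfiedja$bhcgh
  sorted[3] = bhcghahdfiedja$
  sorted[4] = cghahdfiedja$bh
  sorted[5] = dfiedja$bhcghah
  sorted[6] = dja$bhcghahdfie
  sorted[7] = edja$bhcghahdfi
  sorted[8] = fiedja$bhcghahd
  sorted[9] = ghahdfiedja$bhc
  sorted[10] = hahdfiedja$bhcg
  sorted[11] = hcghahdfiedja$b
  sorted[12] = hdfiedja$bhcgha
  sorted[13] = iedja$bhcghahdf
  sorted[14] = ja$bhcghahdfied
sorted[9] = ghahdfiedja$bhc

Answer: ghahdfiedja$bhc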